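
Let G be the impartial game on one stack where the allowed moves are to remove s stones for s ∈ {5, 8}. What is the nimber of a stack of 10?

Build the Grundy sequence with g(k) = mex{g(k−s) : s ∈ {5, 8}, s ≤ k}:
g(0) = mex{} = 0
g(1) = mex{} = 0
g(2) = mex{} = 0
g(3) = mex{} = 0
g(4) = mex{} = 0
g(5) = mex{0} = 1
g(6) = mex{0} = 1
g(7) = mex{0} = 1
g(8) = mex{0} = 1
g(9) = mex{0} = 1
g(10) = mex{0,1} = 2
So g(10) = 2.

2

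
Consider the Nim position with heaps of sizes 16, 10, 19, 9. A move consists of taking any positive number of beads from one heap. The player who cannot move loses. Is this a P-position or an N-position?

P-position

Nim-sum: 16 XOR 10 XOR 19 XOR 9 = 0.
The nim-sum is 0, so this is a P-position: the player to move is in a losing position under optimal play.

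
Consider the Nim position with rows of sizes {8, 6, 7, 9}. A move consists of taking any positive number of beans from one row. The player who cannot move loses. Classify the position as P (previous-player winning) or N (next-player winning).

P-position

Nim-sum: 8 ⊕ 6 ⊕ 7 ⊕ 9 = 0.
The nim-sum is 0, so this is a P-position: the player to move is in a losing position under optimal play.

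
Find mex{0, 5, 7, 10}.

1

0 is in the set but 1 is not, so the mex is 1.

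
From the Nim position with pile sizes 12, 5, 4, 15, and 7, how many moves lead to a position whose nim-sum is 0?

Compute the nim-sum pairwise:
12 ⊕ 5 = 9
9 ⊕ 4 = 13
13 ⊕ 15 = 2
2 ⊕ 7 = 5
The overall nim-sum is X = 5. A pile of size p has a winning move iff p XOR X < p (reduce it to p XOR X).
  12: 12 XOR 5 = 9 < 12 — winning move (to 9).
  5: 5 XOR 5 = 0 < 5 — winning move (to 0).
  4: 4 XOR 5 = 1 < 4 — winning move (to 1).
  15: 15 XOR 5 = 10 < 15 — winning move (to 10).
  7: 7 XOR 5 = 2 < 7 — winning move (to 2).
That gives 5 winning moves.

5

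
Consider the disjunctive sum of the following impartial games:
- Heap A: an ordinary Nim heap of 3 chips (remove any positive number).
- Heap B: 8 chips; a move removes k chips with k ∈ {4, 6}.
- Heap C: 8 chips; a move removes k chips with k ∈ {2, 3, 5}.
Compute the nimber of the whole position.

1

Heap A is a plain Nim heap of size 3, so its Grundy value is 3.
Build the Grundy sequence for heap B with g(k) = mex{g(k−s) : s ∈ {4, 6}, s ≤ k}:
k:     0  1  2  3  4  5  6  7  8
g(k):  0  0  0  0  1  1  1  1  2
So g(8) = 2.
Grundy values for heap C (subtraction set {2, 3, 5}):
k:     0  1  2  3  4  5  6  7  8
g(k):  0  0  1  1  2  2  3  0  0
So g(8) = 0.
By the Sprague-Grundy theorem, the Grundy value of a sum of independent games is the XOR of the component values.
Combined value = 3 ⊕ 2 ⊕ 0 = 1.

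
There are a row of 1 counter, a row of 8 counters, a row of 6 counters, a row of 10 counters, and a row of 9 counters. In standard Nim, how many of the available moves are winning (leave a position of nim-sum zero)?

3

Compute the nim-sum pairwise:
1 XOR 8 = 9
9 XOR 6 = 15
15 XOR 10 = 5
5 XOR 9 = 12
The overall nim-sum is X = 12. A row of size p has a winning move iff p XOR X < p (reduce it to p XOR X).
  1: 1 XOR 12 = 13 ≥ 1 — no move.
  8: 8 XOR 12 = 4 < 8 — winning move (to 4).
  6: 6 XOR 12 = 10 ≥ 6 — no move.
  10: 10 XOR 12 = 6 < 10 — winning move (to 6).
  9: 9 XOR 12 = 5 < 9 — winning move (to 5).
That gives 3 winning moves.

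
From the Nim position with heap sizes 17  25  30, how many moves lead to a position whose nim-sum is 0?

Nim-sum: 17 ^ 25 ^ 30 = 22.
The overall nim-sum is X = 22. A heap of size p has a winning move iff p XOR X < p (reduce it to p XOR X).
  17: 17 XOR 22 = 7 < 17 — winning move (to 7).
  25: 25 XOR 22 = 15 < 25 — winning move (to 15).
  30: 30 XOR 22 = 8 < 30 — winning move (to 8).
That gives 3 winning moves.

3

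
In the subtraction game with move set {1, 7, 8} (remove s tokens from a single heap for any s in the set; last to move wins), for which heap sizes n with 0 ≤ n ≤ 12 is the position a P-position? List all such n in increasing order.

Compute g(0), g(1), … for moves {1, 7, 8}:
k:     0  1  2  3  4  5  6  7  8  9 10 11 12
g(k):  0  1  0  1  0  1  0  1  2  3  2  3  2
The P-positions (g = 0) in 0..12 are 0, 2, 4, 6.

0, 2, 4, 6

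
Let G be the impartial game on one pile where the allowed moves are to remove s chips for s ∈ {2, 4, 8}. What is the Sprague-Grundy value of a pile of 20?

1

Grundy values for subtraction set {2, 4, 8}:
k:     0  1  2  3  4  5  6  7  8  9 10 11 12 13 14 15 16 17 18 19 20
g(k):  0  0  1  1  2  2  0  0  1  1  2  2  0  0  1  1  2  2  0  0  1
So g(20) = 1.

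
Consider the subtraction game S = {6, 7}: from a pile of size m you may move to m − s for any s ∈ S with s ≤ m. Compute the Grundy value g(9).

Build the Grundy sequence with g(k) = mex{g(k−s) : s ∈ {6, 7}, s ≤ k}:
g(0) = mex{} = 0
g(1) = mex{} = 0
g(2) = mex{} = 0
g(3) = mex{} = 0
g(4) = mex{} = 0
g(5) = mex{} = 0
g(6) = mex{0} = 1
g(7) = mex{0} = 1
g(8) = mex{0} = 1
g(9) = mex{0} = 1
So g(9) = 1.

1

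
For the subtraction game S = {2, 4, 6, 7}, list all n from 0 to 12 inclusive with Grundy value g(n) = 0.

0, 1, 9, 10

Compute g(0), g(1), … for moves {2, 4, 6, 7}:
g(0) = mex{} = 0
g(1) = mex{} = 0
g(2) = mex{0} = 1
g(3) = mex{0} = 1
g(4) = mex{0,1} = 2
g(5) = mex{0,1} = 2
g(6) = mex{0,1,2} = 3
g(7) = mex{0,1,2} = 3
g(8) = mex{0,1,2,3} = 4
g(9) = mex{1,2,3} = 0
g(10) = mex{1,2,3,4} = 0
g(11) = mex{0,2,3} = 1
g(12) = mex{0,2,3,4} = 1
The P-positions (g = 0) in 0..12 are 0, 1, 9, 10.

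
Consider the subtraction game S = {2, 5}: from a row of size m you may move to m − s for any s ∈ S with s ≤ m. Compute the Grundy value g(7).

0

Build the Grundy sequence with g(k) = mex{g(k−s) : s ∈ {2, 5}, s ≤ k}:
g(0) = mex{} = 0
g(1) = mex{} = 0
g(2) = mex{0} = 1
g(3) = mex{0} = 1
g(4) = mex{1} = 0
g(5) = mex{0,1} = 2
g(6) = mex{0} = 1
g(7) = mex{1,2} = 0
So g(7) = 0.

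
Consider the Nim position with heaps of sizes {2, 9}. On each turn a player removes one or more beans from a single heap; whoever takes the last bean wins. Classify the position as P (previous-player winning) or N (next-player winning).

N-position

Compute the nim-sum pairwise:
2 ^ 9 = 11
The nim-sum is 11 ≠ 0, so this is an N-position: the player to move can win.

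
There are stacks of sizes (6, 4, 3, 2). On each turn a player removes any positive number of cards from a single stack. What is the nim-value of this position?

3

Compute the nim-sum pairwise:
6 ^ 4 = 2
2 ^ 3 = 1
1 ^ 2 = 3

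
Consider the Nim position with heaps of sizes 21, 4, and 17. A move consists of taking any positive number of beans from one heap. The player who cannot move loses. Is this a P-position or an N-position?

P-position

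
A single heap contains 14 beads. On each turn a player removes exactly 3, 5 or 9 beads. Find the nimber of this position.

0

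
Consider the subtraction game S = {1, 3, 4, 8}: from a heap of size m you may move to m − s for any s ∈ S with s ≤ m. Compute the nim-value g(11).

2

Grundy values for subtraction set {1, 3, 4, 8}:
g(0) = mex{} = 0
g(1) = mex{0} = 1
g(2) = mex{1} = 0
g(3) = mex{0} = 1
g(4) = mex{0,1} = 2
g(5) = mex{0,1,2} = 3
g(6) = mex{0,1,3} = 2
g(7) = mex{1,2} = 0
g(8) = mex{0,2,3} = 1
g(9) = mex{1,2,3} = 0
g(10) = mex{0,2} = 1
g(11) = mex{0,1} = 2
So g(11) = 2.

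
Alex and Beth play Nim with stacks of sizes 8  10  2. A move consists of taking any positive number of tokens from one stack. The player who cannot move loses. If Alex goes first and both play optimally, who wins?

Beth wins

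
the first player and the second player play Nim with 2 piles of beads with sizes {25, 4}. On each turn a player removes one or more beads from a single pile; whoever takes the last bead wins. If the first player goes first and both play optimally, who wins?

the first player wins

In binary:
  11001  (25)
  00100  (4)
  -----
  11101  (29)
The nim-sum is 29 ≠ 0, so this is an N-position: the player to move can win; the first player has a winning move.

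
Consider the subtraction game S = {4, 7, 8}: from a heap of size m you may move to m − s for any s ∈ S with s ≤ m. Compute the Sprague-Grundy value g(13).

0

Compute g(0), g(1), … for moves {4, 7, 8}:
g(0) = mex{} = 0
g(1) = mex{} = 0
g(2) = mex{} = 0
g(3) = mex{} = 0
g(4) = mex{0} = 1
g(5) = mex{0} = 1
g(6) = mex{0} = 1
g(7) = mex{0} = 1
g(8) = mex{0,1} = 2
g(9) = mex{0,1} = 2
g(10) = mex{0,1} = 2
g(11) = mex{0,1} = 2
g(12) = mex{1,2} = 0
g(13) = mex{1,2} = 0
So g(13) = 0.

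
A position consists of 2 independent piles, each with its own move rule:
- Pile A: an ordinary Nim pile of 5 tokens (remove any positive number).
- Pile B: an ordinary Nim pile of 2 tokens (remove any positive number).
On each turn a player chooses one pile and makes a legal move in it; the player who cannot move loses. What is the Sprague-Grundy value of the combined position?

7

Pile A is a plain Nim pile of size 5, so its Grundy value is 5.
Pile B is a plain Nim pile of size 2, so its Grundy value is 2.
The value of a disjunctive sum is the nim-sum of the parts.
Combined value = 5 XOR 2 = 7.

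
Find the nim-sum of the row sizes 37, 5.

32

Nim-sum: 37 ⊕ 5 = 32.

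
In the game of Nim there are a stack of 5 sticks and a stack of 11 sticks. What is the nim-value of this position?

14

Write each in binary and XOR column by column:
  0101  (5)
  1011  (11)
  ----
  1110  (14)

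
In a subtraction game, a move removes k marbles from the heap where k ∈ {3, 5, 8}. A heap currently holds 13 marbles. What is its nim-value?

Compute g(0), g(1), … for moves {3, 5, 8}:
g(0) = mex{} = 0
g(1) = mex{} = 0
g(2) = mex{} = 0
g(3) = mex{0} = 1
g(4) = mex{0} = 1
g(5) = mex{0} = 1
g(6) = mex{0,1} = 2
g(7) = mex{0,1} = 2
g(8) = mex{0,1} = 2
g(9) = mex{0,1,2} = 3
g(10) = mex{0,1,2} = 3
g(11) = mex{1,2} = 0
g(12) = mex{1,2,3} = 0
g(13) = mex{1,2,3} = 0
So g(13) = 0.

0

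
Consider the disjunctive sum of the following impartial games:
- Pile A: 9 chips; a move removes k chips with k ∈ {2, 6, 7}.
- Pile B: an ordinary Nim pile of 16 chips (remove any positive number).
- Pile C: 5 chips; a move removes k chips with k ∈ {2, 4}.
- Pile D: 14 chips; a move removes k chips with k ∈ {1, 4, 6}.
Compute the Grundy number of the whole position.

For pile A, compute g(0), g(1), … with moves {2, 6, 7}:
k:     0  1  2  3  4  5  6  7  8  9
g(k):  0  0  1  1  0  0  1  1  2  0
So g(9) = 0.
Pile B is a plain Nim pile of size 16, so its Grundy value is 16.
Build the Grundy sequence for pile C with g(k) = mex{g(k−s) : s ∈ {2, 4}, s ≤ k}:
k:     0  1  2  3  4  5
g(k):  0  0  1  1  2  2
So g(5) = 2.
For pile D, compute g(0), g(1), … with moves {1, 4, 6}:
k:     0  1  2  3  4  5  6  7  8  9 10 11 12 13 14
g(k):  0  1  0  1  2  0  1  0  1  2  0  1  0  1  2
So g(14) = 2.
By the Sprague-Grundy theorem, the Grundy value of a sum of independent games is the XOR of the component values.
Combined value = 0 ⊕ 16 ⊕ 2 ⊕ 2 = 16.

16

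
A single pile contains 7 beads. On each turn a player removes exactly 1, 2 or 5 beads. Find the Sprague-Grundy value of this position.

Grundy values for subtraction set {1, 2, 5}:
g(0) = mex{} = 0
g(1) = mex{0} = 1
g(2) = mex{0,1} = 2
g(3) = mex{1,2} = 0
g(4) = mex{0,2} = 1
g(5) = mex{0,1} = 2
g(6) = mex{1,2} = 0
g(7) = mex{0,2} = 1
So g(7) = 1.

1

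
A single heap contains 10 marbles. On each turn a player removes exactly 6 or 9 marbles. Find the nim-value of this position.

Compute g(0), g(1), … for moves {6, 9}:
k:     0  1  2  3  4  5  6  7  8  9 10
g(k):  0  0  0  0  0  0  1  1  1  1  1
So g(10) = 1.

1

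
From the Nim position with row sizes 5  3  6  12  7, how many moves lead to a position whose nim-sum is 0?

1

Bitwise XOR of the heap sizes:
  0101  (5)
  0011  (3)
  0110  (6)
  1100  (12)
  0111  (7)
  ----
  1011  (11)
The overall nim-sum is X = 11. A row of size p has a winning move iff p XOR X < p (reduce it to p XOR X).
  5: 5 XOR 11 = 14 ≥ 5 — no move.
  3: 3 XOR 11 = 8 ≥ 3 — no move.
  6: 6 XOR 11 = 13 ≥ 6 — no move.
  12: 12 XOR 11 = 7 < 12 — winning move (to 7).
  7: 7 XOR 11 = 12 ≥ 7 — no move.
That gives 1 winning move.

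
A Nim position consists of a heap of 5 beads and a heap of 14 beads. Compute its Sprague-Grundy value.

11

Bitwise XOR of the heap sizes:
  0101  (5)
  1110  (14)
  ----
  1011  (11)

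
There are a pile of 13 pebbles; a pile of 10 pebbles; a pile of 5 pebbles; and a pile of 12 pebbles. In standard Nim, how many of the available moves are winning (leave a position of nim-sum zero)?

3

Nim-sum: 13 XOR 10 XOR 5 XOR 12 = 14.
The overall nim-sum is X = 14. A pile of size p has a winning move iff p XOR X < p (reduce it to p XOR X).
  13: 13 XOR 14 = 3 < 13 — winning move (to 3).
  10: 10 XOR 14 = 4 < 10 — winning move (to 4).
  5: 5 XOR 14 = 11 ≥ 5 — no move.
  12: 12 XOR 14 = 2 < 12 — winning move (to 2).
That gives 3 winning moves.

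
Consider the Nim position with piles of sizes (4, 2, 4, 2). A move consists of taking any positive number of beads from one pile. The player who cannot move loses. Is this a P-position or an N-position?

P-position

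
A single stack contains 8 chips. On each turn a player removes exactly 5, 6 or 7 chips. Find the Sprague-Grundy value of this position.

1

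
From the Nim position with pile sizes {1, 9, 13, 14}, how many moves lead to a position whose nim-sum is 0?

Write each in binary and XOR column by column:
  0001  (1)
  1001  (9)
  1101  (13)
  1110  (14)
  ----
  1011  (11)
The overall nim-sum is X = 11. A pile of size p has a winning move iff p XOR X < p (reduce it to p XOR X).
  1: 1 XOR 11 = 10 ≥ 1 — no move.
  9: 9 XOR 11 = 2 < 9 — winning move (to 2).
  13: 13 XOR 11 = 6 < 13 — winning move (to 6).
  14: 14 XOR 11 = 5 < 14 — winning move (to 5).
That gives 3 winning moves.

3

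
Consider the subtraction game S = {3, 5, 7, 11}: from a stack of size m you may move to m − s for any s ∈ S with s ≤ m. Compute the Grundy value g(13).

1

Build the Grundy sequence with g(k) = mex{g(k−s) : s ∈ {3, 5, 7, 11}, s ≤ k}:
g(0) = mex{} = 0
g(1) = mex{} = 0
g(2) = mex{} = 0
g(3) = mex{0} = 1
g(4) = mex{0} = 1
g(5) = mex{0} = 1
g(6) = mex{0,1} = 2
g(7) = mex{0,1} = 2
g(8) = mex{0,1} = 2
g(9) = mex{0,1,2} = 3
g(10) = mex{1,2} = 0
g(11) = mex{0,1,2} = 3
g(12) = mex{0,1,2,3} = 4
g(13) = mex{0,2} = 1
So g(13) = 1.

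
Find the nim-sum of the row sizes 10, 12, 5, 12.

Compute the nim-sum pairwise:
10 ^ 12 = 6
6 ^ 5 = 3
3 ^ 12 = 15

15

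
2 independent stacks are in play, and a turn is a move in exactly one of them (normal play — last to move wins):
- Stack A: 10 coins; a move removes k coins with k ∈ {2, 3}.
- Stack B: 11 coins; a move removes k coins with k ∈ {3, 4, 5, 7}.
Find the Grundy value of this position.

Build the Grundy sequence for stack A with g(k) = mex{g(k−s) : s ∈ {2, 3}, s ≤ k}:
g(0) = mex{} = 0
g(1) = mex{} = 0
g(2) = mex{0} = 1
g(3) = mex{0} = 1
g(4) = mex{0,1} = 2
g(5) = mex{1} = 0
g(6) = mex{1,2} = 0
g(7) = mex{0,2} = 1
g(8) = mex{0} = 1
g(9) = mex{0,1} = 2
g(10) = mex{1} = 0
So g(10) = 0.
Grundy values for stack B (subtraction set {3, 4, 5, 7}):
k:     0  1  2  3  4  5  6  7  8  9 10 11
g(k):  0  0  0  1  1  1  2  2  2  3  0  0
So g(11) = 0.
The value of a disjunctive sum is the nim-sum of the parts.
Combined value = 0 ⊕ 0 = 0.

0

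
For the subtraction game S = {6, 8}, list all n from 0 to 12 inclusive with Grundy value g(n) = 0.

0, 1, 2, 3, 4, 5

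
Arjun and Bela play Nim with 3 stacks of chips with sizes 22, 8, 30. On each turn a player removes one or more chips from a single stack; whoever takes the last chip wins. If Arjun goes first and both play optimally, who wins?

Bela wins

Compute the nim-sum pairwise:
22 ^ 8 = 30
30 ^ 30 = 0
The nim-sum is 0, so this is a P-position: the player to move is in a losing position under optimal play; Arjun is about to move from it and so loses — Bela wins.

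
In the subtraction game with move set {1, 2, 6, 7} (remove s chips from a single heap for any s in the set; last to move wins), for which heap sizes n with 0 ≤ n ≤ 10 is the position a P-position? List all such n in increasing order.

0, 3, 8

Grundy values for subtraction set {1, 2, 6, 7}:
g(0) = mex{} = 0
g(1) = mex{0} = 1
g(2) = mex{0,1} = 2
g(3) = mex{1,2} = 0
g(4) = mex{0,2} = 1
g(5) = mex{0,1} = 2
g(6) = mex{0,1,2} = 3
g(7) = mex{0,1,2,3} = 4
g(8) = mex{1,2,3,4} = 0
g(9) = mex{0,2,4} = 1
g(10) = mex{0,1} = 2
The P-positions (g = 0) in 0..10 are 0, 3, 8.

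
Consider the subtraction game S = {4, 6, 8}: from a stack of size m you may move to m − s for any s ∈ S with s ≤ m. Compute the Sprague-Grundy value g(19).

1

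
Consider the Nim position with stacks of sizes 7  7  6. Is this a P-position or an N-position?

N-position

Nim-sum: 7 ⊕ 7 ⊕ 6 = 6.
The nim-sum is 6 ≠ 0, so this is an N-position: the player to move can win.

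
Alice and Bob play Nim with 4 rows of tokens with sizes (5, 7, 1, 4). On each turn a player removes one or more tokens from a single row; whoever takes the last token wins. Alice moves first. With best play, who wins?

In binary:
  101  (5)
  111  (7)
  001  (1)
  100  (4)
  ---
  111  (7)
The nim-sum is 7 ≠ 0, so this is an N-position: the player to move can win; Alice has a winning move.

Alice wins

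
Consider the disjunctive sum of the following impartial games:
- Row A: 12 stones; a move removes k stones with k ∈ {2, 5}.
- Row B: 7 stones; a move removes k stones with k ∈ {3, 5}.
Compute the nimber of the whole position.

0

For row A, compute g(0), g(1), … with moves {2, 5}:
g(0) = mex{} = 0
g(1) = mex{} = 0
g(2) = mex{0} = 1
g(3) = mex{0} = 1
g(4) = mex{1} = 0
g(5) = mex{0,1} = 2
g(6) = mex{0} = 1
g(7) = mex{1,2} = 0
g(8) = mex{1} = 0
g(9) = mex{0} = 1
g(10) = mex{0,2} = 1
g(11) = mex{1} = 0
g(12) = mex{0,1} = 2
So g(12) = 2.
Build the Grundy sequence for row B with g(k) = mex{g(k−s) : s ∈ {3, 5}, s ≤ k}:
k:     0  1  2  3  4  5  6  7
g(k):  0  0  0  1  1  1  2  2
So g(7) = 2.
By the Sprague-Grundy theorem, the Grundy value of a sum of independent games is the XOR of the component values.
Combined value = 2 XOR 2 = 0.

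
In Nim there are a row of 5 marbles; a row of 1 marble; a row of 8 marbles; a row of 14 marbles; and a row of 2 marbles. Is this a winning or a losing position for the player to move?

Losing position

Nim-sum: 5 XOR 1 XOR 8 XOR 14 XOR 2 = 0.
The nim-sum is 0, so this is a P-position: the player to move is in a losing position under optimal play.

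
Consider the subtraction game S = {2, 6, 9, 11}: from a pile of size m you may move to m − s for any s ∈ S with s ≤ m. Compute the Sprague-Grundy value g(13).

Compute g(0), g(1), … for moves {2, 6, 9, 11}:
g(0) = mex{} = 0
g(1) = mex{} = 0
g(2) = mex{0} = 1
g(3) = mex{0} = 1
g(4) = mex{1} = 0
g(5) = mex{1} = 0
g(6) = mex{0} = 1
g(7) = mex{0} = 1
g(8) = mex{1} = 0
g(9) = mex{0,1} = 2
g(10) = mex{0} = 1
g(11) = mex{0,1,2} = 3
g(12) = mex{0,1} = 2
g(13) = mex{0,1,3} = 2
So g(13) = 2.

2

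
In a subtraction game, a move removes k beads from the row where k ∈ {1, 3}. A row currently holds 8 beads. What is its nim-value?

0

Grundy values for subtraction set {1, 3}:
k:     0  1  2  3  4  5  6  7  8
g(k):  0  1  0  1  0  1  0  1  0
So g(8) = 0.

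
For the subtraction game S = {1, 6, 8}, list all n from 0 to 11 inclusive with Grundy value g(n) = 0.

0, 2, 4, 7, 9, 11

Build the Grundy sequence with g(k) = mex{g(k−s) : s ∈ {1, 6, 8}, s ≤ k}:
k:     0  1  2  3  4  5  6  7  8  9 10 11
g(k):  0  1  0  1  0  1  2  0  1  0  1  0
The P-positions (g = 0) in 0..11 are 0, 2, 4, 7, 9, 11.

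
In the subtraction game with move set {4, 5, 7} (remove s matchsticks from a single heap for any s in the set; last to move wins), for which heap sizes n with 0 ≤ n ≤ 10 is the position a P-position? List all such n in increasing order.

0, 1, 2, 3

Build the Grundy sequence with g(k) = mex{g(k−s) : s ∈ {4, 5, 7}, s ≤ k}:
g(0) = mex{} = 0
g(1) = mex{} = 0
g(2) = mex{} = 0
g(3) = mex{} = 0
g(4) = mex{0} = 1
g(5) = mex{0} = 1
g(6) = mex{0} = 1
g(7) = mex{0} = 1
g(8) = mex{0,1} = 2
g(9) = mex{0,1} = 2
g(10) = mex{0,1} = 2
The P-positions (g = 0) in 0..10 are 0, 1, 2, 3.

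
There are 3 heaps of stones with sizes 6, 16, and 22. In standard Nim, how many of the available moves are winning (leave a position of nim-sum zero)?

Bitwise XOR of the heap sizes:
  00110  (6)
  10000  (16)
  10110  (22)
  -----
  00000  (0)
The nim-sum is already 0, so every move leaves a nonzero nim-sum — there are no winning moves.

0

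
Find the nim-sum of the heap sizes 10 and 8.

2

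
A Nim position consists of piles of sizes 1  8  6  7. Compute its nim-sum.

8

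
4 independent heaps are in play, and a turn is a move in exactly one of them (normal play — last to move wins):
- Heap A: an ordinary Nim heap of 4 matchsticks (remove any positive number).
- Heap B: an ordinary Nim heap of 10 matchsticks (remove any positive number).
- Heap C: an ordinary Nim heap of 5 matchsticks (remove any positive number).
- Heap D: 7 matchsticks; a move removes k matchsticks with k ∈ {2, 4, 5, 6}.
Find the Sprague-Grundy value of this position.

Heap A is a plain Nim heap of size 4, so its Grundy value is 4.
Heap B is a plain Nim heap of size 10, so its Grundy value is 10.
Heap C is a plain Nim heap of size 5, so its Grundy value is 5.
For heap D, compute g(0), g(1), … with moves {2, 4, 5, 6}:
g(0) = mex{} = 0
g(1) = mex{} = 0
g(2) = mex{0} = 1
g(3) = mex{0} = 1
g(4) = mex{0,1} = 2
g(5) = mex{0,1} = 2
g(6) = mex{0,1,2} = 3
g(7) = mex{0,1,2} = 3
So g(7) = 3.
By the Sprague-Grundy theorem, the Grundy value of a sum of independent games is the XOR of the component values.
Combined value = 4 XOR 10 XOR 5 XOR 3 = 8.

8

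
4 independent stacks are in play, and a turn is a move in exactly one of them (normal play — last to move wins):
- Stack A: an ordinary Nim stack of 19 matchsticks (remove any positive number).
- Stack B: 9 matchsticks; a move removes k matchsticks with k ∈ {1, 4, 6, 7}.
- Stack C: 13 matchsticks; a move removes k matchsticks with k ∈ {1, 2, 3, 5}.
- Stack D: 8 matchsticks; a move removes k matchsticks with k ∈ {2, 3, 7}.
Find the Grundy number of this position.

Stack A is a plain Nim stack of size 19, so its Grundy value is 19.
Grundy values for stack B (subtraction set {1, 4, 6, 7}):
k:     0  1  2  3  4  5  6  7  8  9
g(k):  0  1  0  1  2  0  1  2  3  2
So g(9) = 2.
Grundy values for stack C (subtraction set {1, 2, 3, 5}):
k:     0  1  2  3  4  5  6  7  8  9 10 11 12 13
g(k):  0  1  2  3  0  1  2  3  0  1  2  3  0  1
So g(13) = 1.
For stack D, compute g(0), g(1), … with moves {2, 3, 7}:
k:     0  1  2  3  4  5  6  7  8
g(k):  0  0  1  1  2  0  0  1  1
So g(8) = 1.
By the Sprague-Grundy theorem, the Grundy value of a sum of independent games is the XOR of the component values.
Combined value = 19 XOR 2 XOR 1 XOR 1 = 17.

17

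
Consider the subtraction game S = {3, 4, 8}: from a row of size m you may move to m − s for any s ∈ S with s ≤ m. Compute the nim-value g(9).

3

Compute g(0), g(1), … for moves {3, 4, 8}:
k:     0  1  2  3  4  5  6  7  8  9
g(k):  0  0  0  1  1  1  2  0  2  3
So g(9) = 3.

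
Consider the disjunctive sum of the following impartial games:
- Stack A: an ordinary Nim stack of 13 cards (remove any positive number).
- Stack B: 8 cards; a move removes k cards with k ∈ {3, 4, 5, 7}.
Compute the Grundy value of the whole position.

15

Stack A is a plain Nim stack of size 13, so its Grundy value is 13.
Grundy values for stack B (subtraction set {3, 4, 5, 7}):
k:     0  1  2  3  4  5  6  7  8
g(k):  0  0  0  1  1  1  2  2  2
So g(8) = 2.
By the Sprague-Grundy theorem, the Grundy value of a sum of independent games is the XOR of the component values.
Combined value = 13 XOR 2 = 15.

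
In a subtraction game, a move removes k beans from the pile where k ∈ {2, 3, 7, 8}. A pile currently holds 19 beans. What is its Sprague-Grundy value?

Build the Grundy sequence with g(k) = mex{g(k−s) : s ∈ {2, 3, 7, 8}, s ≤ k}:
k:     0  1  2  3  4  5  6  7  8  9 10 11 12 13 14 15 16 17 18 19
g(k):  0  0  1  1  2  0  0  1  1  2  0  0  1  1  2  0  0  1  1  2
So g(19) = 2.

2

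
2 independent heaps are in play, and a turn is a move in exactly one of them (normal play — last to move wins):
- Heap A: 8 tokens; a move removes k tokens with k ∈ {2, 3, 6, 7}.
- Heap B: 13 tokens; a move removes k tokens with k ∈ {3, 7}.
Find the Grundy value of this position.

3

For heap A, compute g(0), g(1), … with moves {2, 3, 6, 7}:
g(0) = mex{} = 0
g(1) = mex{} = 0
g(2) = mex{0} = 1
g(3) = mex{0} = 1
g(4) = mex{0,1} = 2
g(5) = mex{1} = 0
g(6) = mex{0,1,2} = 3
g(7) = mex{0,2} = 1
g(8) = mex{0,1,3} = 2
So g(8) = 2.
Build the Grundy sequence for heap B with g(k) = mex{g(k−s) : s ∈ {3, 7}, s ≤ k}:
g(0) = mex{} = 0
g(1) = mex{} = 0
g(2) = mex{} = 0
g(3) = mex{0} = 1
g(4) = mex{0} = 1
g(5) = mex{0} = 1
g(6) = mex{1} = 0
g(7) = mex{0,1} = 2
g(8) = mex{0,1} = 2
g(9) = mex{0} = 1
g(10) = mex{1,2} = 0
g(11) = mex{1,2} = 0
g(12) = mex{1} = 0
g(13) = mex{0} = 1
So g(13) = 1.
The value of a disjunctive sum is the nim-sum of the parts.
Combined value = 2 XOR 1 = 3.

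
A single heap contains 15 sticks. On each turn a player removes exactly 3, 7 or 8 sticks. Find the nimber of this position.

1

Build the Grundy sequence with g(k) = mex{g(k−s) : s ∈ {3, 7, 8}, s ≤ k}:
k:     0  1  2  3  4  5  6  7  8  9 10 11 12 13 14 15
g(k):  0  0  0  1  1  1  0  2  2  1  3  0  0  2  1  1
So g(15) = 1.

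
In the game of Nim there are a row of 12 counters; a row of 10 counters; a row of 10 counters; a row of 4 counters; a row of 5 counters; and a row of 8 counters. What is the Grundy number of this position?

5

Compute the nim-sum pairwise:
12 ⊕ 10 = 6
6 ⊕ 10 = 12
12 ⊕ 4 = 8
8 ⊕ 5 = 13
13 ⊕ 8 = 5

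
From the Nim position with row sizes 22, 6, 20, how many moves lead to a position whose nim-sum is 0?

3

Compute the nim-sum pairwise:
22 ^ 6 = 16
16 ^ 20 = 4
The overall nim-sum is X = 4. A row of size p has a winning move iff p XOR X < p (reduce it to p XOR X).
  22: 22 XOR 4 = 18 < 22 — winning move (to 18).
  6: 6 XOR 4 = 2 < 6 — winning move (to 2).
  20: 20 XOR 4 = 16 < 20 — winning move (to 16).
That gives 3 winning moves.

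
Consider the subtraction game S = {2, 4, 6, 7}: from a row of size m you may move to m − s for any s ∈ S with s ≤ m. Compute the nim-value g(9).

Compute g(0), g(1), … for moves {2, 4, 6, 7}:
g(0) = mex{} = 0
g(1) = mex{} = 0
g(2) = mex{0} = 1
g(3) = mex{0} = 1
g(4) = mex{0,1} = 2
g(5) = mex{0,1} = 2
g(6) = mex{0,1,2} = 3
g(7) = mex{0,1,2} = 3
g(8) = mex{0,1,2,3} = 4
g(9) = mex{1,2,3} = 0
So g(9) = 0.

0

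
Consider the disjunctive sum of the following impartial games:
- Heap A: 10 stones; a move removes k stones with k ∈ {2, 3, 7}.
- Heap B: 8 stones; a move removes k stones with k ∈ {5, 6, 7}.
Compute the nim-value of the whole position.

Build the Grundy sequence for heap A with g(k) = mex{g(k−s) : s ∈ {2, 3, 7}, s ≤ k}:
g(0) = mex{} = 0
g(1) = mex{} = 0
g(2) = mex{0} = 1
g(3) = mex{0} = 1
g(4) = mex{0,1} = 2
g(5) = mex{1} = 0
g(6) = mex{1,2} = 0
g(7) = mex{0,2} = 1
g(8) = mex{0} = 1
g(9) = mex{0,1} = 2
g(10) = mex{1} = 0
So g(10) = 0.
Grundy values for heap B (subtraction set {5, 6, 7}):
k:     0  1  2  3  4  5  6  7  8
g(k):  0  0  0  0  0  1  1  1  1
So g(8) = 1.
The value of a disjunctive sum is the nim-sum of the parts.
Combined value = 0 ⊕ 1 = 1.

1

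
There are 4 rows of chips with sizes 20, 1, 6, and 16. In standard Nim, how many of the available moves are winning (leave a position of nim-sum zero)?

Write each in binary and XOR column by column:
  10100  (20)
  00001  (1)
  00110  (6)
  10000  (16)
  -----
  00011  (3)
The overall nim-sum is X = 3. A row of size p has a winning move iff p XOR X < p (reduce it to p XOR X).
  20: 20 XOR 3 = 23 ≥ 20 — no move.
  1: 1 XOR 3 = 2 ≥ 1 — no move.
  6: 6 XOR 3 = 5 < 6 — winning move (to 5).
  16: 16 XOR 3 = 19 ≥ 16 — no move.
That gives 1 winning move.

1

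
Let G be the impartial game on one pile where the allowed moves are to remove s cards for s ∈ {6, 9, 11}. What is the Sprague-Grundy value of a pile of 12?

2

Compute g(0), g(1), … for moves {6, 9, 11}:
g(0) = mex{} = 0
g(1) = mex{} = 0
g(2) = mex{} = 0
g(3) = mex{} = 0
g(4) = mex{} = 0
g(5) = mex{} = 0
g(6) = mex{0} = 1
g(7) = mex{0} = 1
g(8) = mex{0} = 1
g(9) = mex{0} = 1
g(10) = mex{0} = 1
g(11) = mex{0} = 1
g(12) = mex{0,1} = 2
So g(12) = 2.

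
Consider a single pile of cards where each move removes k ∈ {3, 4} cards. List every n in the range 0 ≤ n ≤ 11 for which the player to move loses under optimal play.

0, 1, 2, 7, 8, 9

Build the Grundy sequence with g(k) = mex{g(k−s) : s ∈ {3, 4}, s ≤ k}:
g(0) = mex{} = 0
g(1) = mex{} = 0
g(2) = mex{} = 0
g(3) = mex{0} = 1
g(4) = mex{0} = 1
g(5) = mex{0} = 1
g(6) = mex{0,1} = 2
g(7) = mex{1} = 0
g(8) = mex{1} = 0
g(9) = mex{1,2} = 0
g(10) = mex{0,2} = 1
g(11) = mex{0} = 1
The P-positions (g = 0) in 0..11 are 0, 1, 2, 7, 8, 9.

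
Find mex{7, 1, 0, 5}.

The values 0, 1 are all present; 2 is the first non-negative integer missing from the set.

2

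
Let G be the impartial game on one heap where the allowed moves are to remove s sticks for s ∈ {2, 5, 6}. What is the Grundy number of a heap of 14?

1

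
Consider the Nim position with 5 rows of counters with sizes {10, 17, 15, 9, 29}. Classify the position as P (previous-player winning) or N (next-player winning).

Nim-sum: 10 XOR 17 XOR 15 XOR 9 XOR 29 = 0.
The nim-sum is 0, so this is a P-position: the player to move is in a losing position under optimal play.

P-position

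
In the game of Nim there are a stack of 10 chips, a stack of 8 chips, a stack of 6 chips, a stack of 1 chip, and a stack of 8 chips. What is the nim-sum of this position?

13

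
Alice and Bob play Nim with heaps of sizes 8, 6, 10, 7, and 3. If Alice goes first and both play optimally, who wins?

Nim-sum: 8 XOR 6 XOR 10 XOR 7 XOR 3 = 0.
The nim-sum is 0, so this is a P-position: the player to move is in a losing position under optimal play; Alice is about to move from it and so loses — Bob wins.

Bob wins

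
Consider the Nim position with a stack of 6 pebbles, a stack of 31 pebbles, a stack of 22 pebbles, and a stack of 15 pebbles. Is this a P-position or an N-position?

P-position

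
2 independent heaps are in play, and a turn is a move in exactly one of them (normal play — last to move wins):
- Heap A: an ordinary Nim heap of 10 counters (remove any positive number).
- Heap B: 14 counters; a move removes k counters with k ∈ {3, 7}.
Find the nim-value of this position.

Heap A is a plain Nim heap of size 10, so its Grundy value is 10.
Grundy values for heap B (subtraction set {3, 7}):
k:     0  1  2  3  4  5  6  7  8  9 10 11 12 13 14
g(k):  0  0  0  1  1  1  0  2  2  1  0  0  0  1  1
So g(14) = 1.
By the Sprague-Grundy theorem, the Grundy value of a sum of independent games is the XOR of the component values.
Combined value = 10 XOR 1 = 11.

11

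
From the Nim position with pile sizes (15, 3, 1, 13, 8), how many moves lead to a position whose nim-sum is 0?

Nim-sum: 15 XOR 3 XOR 1 XOR 13 XOR 8 = 8.
The overall nim-sum is X = 8. A pile of size p has a winning move iff p XOR X < p (reduce it to p XOR X).
  15: 15 XOR 8 = 7 < 15 — winning move (to 7).
  3: 3 XOR 8 = 11 ≥ 3 — no move.
  1: 1 XOR 8 = 9 ≥ 1 — no move.
  13: 13 XOR 8 = 5 < 13 — winning move (to 5).
  8: 8 XOR 8 = 0 < 8 — winning move (to 0).
That gives 3 winning moves.

3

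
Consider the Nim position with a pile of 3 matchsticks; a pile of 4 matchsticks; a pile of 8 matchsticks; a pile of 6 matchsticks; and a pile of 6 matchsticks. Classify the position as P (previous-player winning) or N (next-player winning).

N-position

Compute the nim-sum pairwise:
3 ^ 4 = 7
7 ^ 8 = 15
15 ^ 6 = 9
9 ^ 6 = 15
The nim-sum is 15 ≠ 0, so this is an N-position: the player to move can win.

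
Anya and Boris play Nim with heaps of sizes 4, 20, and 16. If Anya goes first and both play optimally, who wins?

Compute the nim-sum pairwise:
4 XOR 20 = 16
16 XOR 16 = 0
The nim-sum is 0, so this is a P-position: the player to move is in a losing position under optimal play; Anya is about to move from it and so loses — Boris wins.

Boris wins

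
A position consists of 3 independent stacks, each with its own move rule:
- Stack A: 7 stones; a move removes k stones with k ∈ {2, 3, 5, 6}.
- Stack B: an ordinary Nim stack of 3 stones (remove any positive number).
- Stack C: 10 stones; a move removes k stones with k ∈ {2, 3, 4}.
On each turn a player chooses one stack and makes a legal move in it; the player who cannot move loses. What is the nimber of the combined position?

2

For stack A, compute g(0), g(1), … with moves {2, 3, 5, 6}:
k:     0  1  2  3  4  5  6  7
g(k):  0  0  1  1  2  2  3  3
So g(7) = 3.
Stack B is a plain Nim stack of size 3, so its Grundy value is 3.
Grundy values for stack C (subtraction set {2, 3, 4}):
g(0) = mex{} = 0
g(1) = mex{} = 0
g(2) = mex{0} = 1
g(3) = mex{0} = 1
g(4) = mex{0,1} = 2
g(5) = mex{0,1} = 2
g(6) = mex{1,2} = 0
g(7) = mex{1,2} = 0
g(8) = mex{0,2} = 1
g(9) = mex{0,2} = 1
g(10) = mex{0,1} = 2
So g(10) = 2.
By the Sprague-Grundy theorem, the Grundy value of a sum of independent games is the XOR of the component values.
Combined value = 3 ⊕ 3 ⊕ 2 = 2.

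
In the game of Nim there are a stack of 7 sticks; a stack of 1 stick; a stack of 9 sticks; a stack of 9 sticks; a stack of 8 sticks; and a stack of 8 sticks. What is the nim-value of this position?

Nim-sum: 7 ⊕ 1 ⊕ 9 ⊕ 9 ⊕ 8 ⊕ 8 = 6.

6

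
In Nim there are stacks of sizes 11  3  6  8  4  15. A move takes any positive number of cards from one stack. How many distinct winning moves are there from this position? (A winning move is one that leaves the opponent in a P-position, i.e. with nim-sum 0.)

3

Nim-sum: 11 ⊕ 3 ⊕ 6 ⊕ 8 ⊕ 4 ⊕ 15 = 13.
The overall nim-sum is X = 13. A stack of size p has a winning move iff p XOR X < p (reduce it to p XOR X).
  11: 11 XOR 13 = 6 < 11 — winning move (to 6).
  3: 3 XOR 13 = 14 ≥ 3 — no move.
  6: 6 XOR 13 = 11 ≥ 6 — no move.
  8: 8 XOR 13 = 5 < 8 — winning move (to 5).
  4: 4 XOR 13 = 9 ≥ 4 — no move.
  15: 15 XOR 13 = 2 < 15 — winning move (to 2).
That gives 3 winning moves.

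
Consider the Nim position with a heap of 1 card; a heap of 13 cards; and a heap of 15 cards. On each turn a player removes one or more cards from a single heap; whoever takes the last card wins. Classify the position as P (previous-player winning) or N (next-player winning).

Nim-sum: 1 ^ 13 ^ 15 = 3.
The nim-sum is 3 ≠ 0, so this is an N-position: the player to move can win.

N-position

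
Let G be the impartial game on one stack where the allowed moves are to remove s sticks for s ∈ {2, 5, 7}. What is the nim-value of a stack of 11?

3

Compute g(0), g(1), … for moves {2, 5, 7}:
k:     0  1  2  3  4  5  6  7  8  9 10 11
g(k):  0  0  1  1  0  2  1  3  2  2  0  3
So g(11) = 3.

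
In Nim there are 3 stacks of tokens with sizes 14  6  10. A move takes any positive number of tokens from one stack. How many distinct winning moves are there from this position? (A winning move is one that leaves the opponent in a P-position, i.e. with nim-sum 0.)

Bitwise XOR of the heap sizes:
  1110  (14)
  0110  (6)
  1010  (10)
  ----
  0010  (2)
The overall nim-sum is X = 2. A stack of size p has a winning move iff p XOR X < p (reduce it to p XOR X).
  14: 14 XOR 2 = 12 < 14 — winning move (to 12).
  6: 6 XOR 2 = 4 < 6 — winning move (to 4).
  10: 10 XOR 2 = 8 < 10 — winning move (to 8).
That gives 3 winning moves.

3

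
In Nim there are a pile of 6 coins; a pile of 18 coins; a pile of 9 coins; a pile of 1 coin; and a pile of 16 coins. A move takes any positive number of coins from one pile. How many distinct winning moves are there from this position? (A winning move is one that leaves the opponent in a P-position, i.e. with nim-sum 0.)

Write each in binary and XOR column by column:
  00110  (6)
  10010  (18)
  01001  (9)
  00001  (1)
  10000  (16)
  -----
  01100  (12)
The overall nim-sum is X = 12. A pile of size p has a winning move iff p XOR X < p (reduce it to p XOR X).
  6: 6 XOR 12 = 10 ≥ 6 — no move.
  18: 18 XOR 12 = 30 ≥ 18 — no move.
  9: 9 XOR 12 = 5 < 9 — winning move (to 5).
  1: 1 XOR 12 = 13 ≥ 1 — no move.
  16: 16 XOR 12 = 28 ≥ 16 — no move.
That gives 1 winning move.

1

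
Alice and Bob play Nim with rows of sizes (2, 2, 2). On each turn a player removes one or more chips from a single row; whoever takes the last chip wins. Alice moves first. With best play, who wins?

Alice wins

Write each in binary and XOR column by column:
  10  (2)
  10  (2)
  10  (2)
  --
  10  (2)
The nim-sum is 2 ≠ 0, so this is an N-position: the player to move can win; Alice has a winning move.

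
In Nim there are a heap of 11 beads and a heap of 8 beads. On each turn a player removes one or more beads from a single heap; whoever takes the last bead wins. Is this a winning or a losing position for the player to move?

Winning position

Nim-sum: 11 ^ 8 = 3.
The nim-sum is 3 ≠ 0, so this is an N-position: the player to move can win.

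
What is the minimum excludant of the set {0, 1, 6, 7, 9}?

The values 0, 1 are all present; 2 is the first non-negative integer missing from the set.

2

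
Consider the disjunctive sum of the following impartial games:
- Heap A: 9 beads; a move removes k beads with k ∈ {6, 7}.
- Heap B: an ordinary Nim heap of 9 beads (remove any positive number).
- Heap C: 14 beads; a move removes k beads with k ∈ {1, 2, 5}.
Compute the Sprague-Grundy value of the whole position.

10

Grundy values for heap A (subtraction set {6, 7}):
g(0) = mex{} = 0
g(1) = mex{} = 0
g(2) = mex{} = 0
g(3) = mex{} = 0
g(4) = mex{} = 0
g(5) = mex{} = 0
g(6) = mex{0} = 1
g(7) = mex{0} = 1
g(8) = mex{0} = 1
g(9) = mex{0} = 1
So g(9) = 1.
Heap B is a plain Nim heap of size 9, so its Grundy value is 9.
Build the Grundy sequence for heap C with g(k) = mex{g(k−s) : s ∈ {1, 2, 5}, s ≤ k}:
k:     0  1  2  3  4  5  6  7  8  9 10 11 12 13 14
g(k):  0  1  2  0  1  2  0  1  2  0  1  2  0  1  2
So g(14) = 2.
The value of a disjunctive sum is the nim-sum of the parts.
Combined value = 1 XOR 9 XOR 2 = 10.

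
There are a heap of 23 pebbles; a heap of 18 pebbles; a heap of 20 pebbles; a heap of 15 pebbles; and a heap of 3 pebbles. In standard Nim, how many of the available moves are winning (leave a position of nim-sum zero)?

In binary:
  10111  (23)
  10010  (18)
  10100  (20)
  01111  (15)
  00011  (3)
  -----
  11101  (29)
The overall nim-sum is X = 29. A heap of size p has a winning move iff p XOR X < p (reduce it to p XOR X).
  23: 23 XOR 29 = 10 < 23 — winning move (to 10).
  18: 18 XOR 29 = 15 < 18 — winning move (to 15).
  20: 20 XOR 29 = 9 < 20 — winning move (to 9).
  15: 15 XOR 29 = 18 ≥ 15 — no move.
  3: 3 XOR 29 = 30 ≥ 3 — no move.
That gives 3 winning moves.

3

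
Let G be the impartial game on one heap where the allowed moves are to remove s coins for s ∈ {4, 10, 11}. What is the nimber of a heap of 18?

2

Grundy values for subtraction set {4, 10, 11}:
k:     0  1  2  3  4  5  6  7  8  9 10 11 12 13 14 15 16 17 18
g(k):  0  0  0  0  1  1  1  1  0  0  2  2  1  1  3  0  0  0  2
So g(18) = 2.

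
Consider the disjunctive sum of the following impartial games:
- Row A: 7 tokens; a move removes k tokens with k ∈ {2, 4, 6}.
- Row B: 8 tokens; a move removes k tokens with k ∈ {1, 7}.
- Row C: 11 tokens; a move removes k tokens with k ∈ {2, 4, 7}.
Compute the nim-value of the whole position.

2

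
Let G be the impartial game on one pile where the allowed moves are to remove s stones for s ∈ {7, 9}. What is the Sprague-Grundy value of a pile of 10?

1

Grundy values for subtraction set {7, 9}:
k:     0  1  2  3  4  5  6  7  8  9 10
g(k):  0  0  0  0  0  0  0  1  1  1  1
So g(10) = 1.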